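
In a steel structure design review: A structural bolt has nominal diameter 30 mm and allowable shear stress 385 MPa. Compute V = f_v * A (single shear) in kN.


A = pi * d^2 / 4 = pi * 30^2 / 4 = 706.8583 mm^2
V = f_v * A / 1000 = 385 * 706.8583 / 1000
= 272.1405 kN

272.1405 kN


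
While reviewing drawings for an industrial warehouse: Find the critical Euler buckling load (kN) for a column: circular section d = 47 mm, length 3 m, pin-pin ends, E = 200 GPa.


I = pi * d^4 / 64 = 239530.78 mm^4
L = 3000.0 mm
P_cr = pi^2 * E * I / L^2
= 9.8696 * 200000.0 * 239530.78 / 3000.0^2
= 52534.98 N = 52.535 kN

52.535 kN


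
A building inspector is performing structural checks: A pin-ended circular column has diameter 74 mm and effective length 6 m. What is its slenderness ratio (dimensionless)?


Radius of gyration r = d / 4 = 74 / 4 = 18.5 mm
L_eff = 6000.0 mm
Slenderness ratio = L / r = 6000.0 / 18.5 = 324.32 (dimensionless)

324.32 (dimensionless)


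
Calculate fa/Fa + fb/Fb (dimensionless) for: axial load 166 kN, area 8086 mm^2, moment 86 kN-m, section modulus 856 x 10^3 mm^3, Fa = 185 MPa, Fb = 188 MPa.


f_a = P / A = 166000.0 / 8086 = 20.5293 MPa
f_b = M / S = 86000000.0 / 856000.0 = 100.4673 MPa
Ratio = f_a / Fa + f_b / Fb
= 20.5293 / 185 + 100.4673 / 188
= 0.6454 (dimensionless)

0.6454 (dimensionless)


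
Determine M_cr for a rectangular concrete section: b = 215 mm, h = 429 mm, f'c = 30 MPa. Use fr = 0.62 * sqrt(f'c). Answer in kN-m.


fr = 0.62 * sqrt(30) = 0.62 * 5.4772 = 3.3959 MPa
I = 215 * 429^3 / 12 = 1414585136.25 mm^4
y_t = 214.5 mm
M_cr = fr * I / y_t = 3.3959 * 1414585136.25 / 214.5 N-mm
= 22.3952 kN-m

22.3952 kN-m


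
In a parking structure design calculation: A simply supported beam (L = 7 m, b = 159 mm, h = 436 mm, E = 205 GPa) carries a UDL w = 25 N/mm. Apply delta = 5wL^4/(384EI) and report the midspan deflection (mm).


I = 159 * 436^3 / 12 = 1098184592.0 mm^4
L = 7000.0 mm, w = 25 N/mm, E = 205000.0 MPa
delta = 5 * w * L^4 / (384 * E * I)
= 5 * 25 * 7000.0^4 / (384 * 205000.0 * 1098184592.0)
= 3.4717 mm

3.4717 mm


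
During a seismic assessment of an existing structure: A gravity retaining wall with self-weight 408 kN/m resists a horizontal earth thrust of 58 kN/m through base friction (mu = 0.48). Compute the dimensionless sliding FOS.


Resisting force = mu * W = 0.48 * 408 = 195.84 kN/m
FOS = Resisting / Driving = 195.84 / 58
= 3.3766 (dimensionless)

3.3766 (dimensionless)


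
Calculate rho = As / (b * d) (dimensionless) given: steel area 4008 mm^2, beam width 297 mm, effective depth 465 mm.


rho = As / (b * d)
= 4008 / (297 * 465)
= 4008 / 138105
= 0.029021 (dimensionless)

0.029021 (dimensionless)


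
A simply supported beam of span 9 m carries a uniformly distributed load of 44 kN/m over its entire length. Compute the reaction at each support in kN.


Total load = w * L = 44 * 9 = 396 kN
By symmetry, each reaction R = total / 2 = 396 / 2 = 198.0 kN

198.0 kN


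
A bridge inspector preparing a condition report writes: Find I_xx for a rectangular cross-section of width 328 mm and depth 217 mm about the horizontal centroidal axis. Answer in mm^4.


I = b * h^3 / 12
= 328 * 217^3 / 12
= 328 * 10218313 / 12
= 279300555.33 mm^4

279300555.33 mm^4


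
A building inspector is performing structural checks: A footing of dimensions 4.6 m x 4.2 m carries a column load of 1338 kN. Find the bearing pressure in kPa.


A = 4.6 * 4.2 = 19.32 m^2
q = P / A = 1338 / 19.32
= 69.2547 kPa

69.2547 kPa


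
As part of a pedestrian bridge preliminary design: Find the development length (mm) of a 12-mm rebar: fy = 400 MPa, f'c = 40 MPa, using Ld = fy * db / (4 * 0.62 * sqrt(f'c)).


Ld = (fy * db) / (4 * 0.62 * sqrt(f'c))
= (400 * 12) / (4 * 0.62 * sqrt(40))
= 4800 / 15.6849
= 306.03 mm

306.03 mm


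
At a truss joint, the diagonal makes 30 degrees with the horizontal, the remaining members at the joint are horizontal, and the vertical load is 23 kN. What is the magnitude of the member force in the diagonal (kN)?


At the joint, only the diagonal has a vertical component, so vertical equilibrium gives:
F * sin(30) = 23
F = 23 / sin(30)
= 23 / 0.5
= 46.0 kN

46.0 kN


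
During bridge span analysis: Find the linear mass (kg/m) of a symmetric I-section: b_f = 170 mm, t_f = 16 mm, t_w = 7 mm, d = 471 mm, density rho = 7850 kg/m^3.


A_flanges = 2 * 170 * 16 = 5440 mm^2
A_web = (471 - 2 * 16) * 7 = 3073 mm^2
A_total = 5440 + 3073 = 8513 mm^2 = 0.008513 m^2
Weight = rho * A = 7850 * 0.008513 = 66.827 kg/m

66.827 kg/m


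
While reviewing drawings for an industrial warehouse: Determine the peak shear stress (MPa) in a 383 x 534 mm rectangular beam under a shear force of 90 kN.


A = b * h = 383 * 534 = 204522 mm^2
V = 90 kN = 90000.0 N
tau_max = 1.5 * V / A = 1.5 * 90000.0 / 204522
= 0.6601 MPa

0.6601 MPa


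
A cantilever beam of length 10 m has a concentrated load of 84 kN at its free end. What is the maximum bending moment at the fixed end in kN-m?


For a cantilever with a point load at the free end:
M_max = P * L = 84 * 10 = 840 kN-m

840 kN-m


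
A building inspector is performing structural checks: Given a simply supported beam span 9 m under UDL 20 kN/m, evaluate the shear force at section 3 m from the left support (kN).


R_A = w * L / 2 = 20 * 9 / 2 = 90.0 kN
V(x) = R_A - w * x = 90.0 - 20 * 3
= 30.0 kN

30.0 kN


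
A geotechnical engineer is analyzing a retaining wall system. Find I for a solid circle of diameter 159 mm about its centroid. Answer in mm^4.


r = d / 2 = 159 / 2 = 79.5 mm
I = pi * r^4 / 4 = pi * 79.5^4 / 4
= 31373169.51 mm^4

31373169.51 mm^4


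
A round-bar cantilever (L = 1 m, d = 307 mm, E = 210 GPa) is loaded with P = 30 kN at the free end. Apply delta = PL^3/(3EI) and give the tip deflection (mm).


I = pi * d^4 / 64 = pi * 307^4 / 64 = 436037057.88 mm^4
L = 1000.0 mm, P = 30000.0 N, E = 210000.0 MPa
delta = P * L^3 / (3 * E * I)
= 30000.0 * 1000.0^3 / (3 * 210000.0 * 436037057.88)
= 0.1092 mm

0.1092 mm


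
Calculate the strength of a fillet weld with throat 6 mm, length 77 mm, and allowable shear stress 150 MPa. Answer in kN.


Strength = throat * length * allowable stress
= 6 * 77 * 150 N
= 69300 N
= 69.3 kN

69.3 kN


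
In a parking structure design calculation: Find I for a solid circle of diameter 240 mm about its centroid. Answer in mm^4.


r = d / 2 = 240 / 2 = 120.0 mm
I = pi * r^4 / 4 = pi * 120.0^4 / 4
= 162860163.16 mm^4

162860163.16 mm^4


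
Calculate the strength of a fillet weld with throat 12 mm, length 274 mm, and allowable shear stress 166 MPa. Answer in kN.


Strength = throat * length * allowable stress
= 12 * 274 * 166 N
= 545808 N
= 545.81 kN

545.81 kN


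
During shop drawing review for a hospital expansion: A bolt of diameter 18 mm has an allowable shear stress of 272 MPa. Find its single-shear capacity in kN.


A = pi * d^2 / 4 = pi * 18^2 / 4 = 254.469 mm^2
V = f_v * A / 1000 = 272 * 254.469 / 1000
= 69.2156 kN

69.2156 kN


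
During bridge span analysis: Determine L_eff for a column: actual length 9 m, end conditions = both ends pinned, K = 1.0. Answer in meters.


L_eff = K * L
= 1.0 * 9
= 9.0 m

9.0 m


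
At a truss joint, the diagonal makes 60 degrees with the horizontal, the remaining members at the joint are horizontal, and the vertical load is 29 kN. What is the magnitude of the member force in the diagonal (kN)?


At the joint, only the diagonal has a vertical component, so vertical equilibrium gives:
F * sin(60) = 29
F = 29 / sin(60)
= 29 / 0.866025
= 33.49 kN

33.49 kN


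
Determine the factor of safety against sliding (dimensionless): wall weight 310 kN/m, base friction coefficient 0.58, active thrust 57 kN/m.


Resisting force = mu * W = 0.58 * 310 = 179.8 kN/m
FOS = Resisting / Driving = 179.8 / 57
= 3.1544 (dimensionless)

3.1544 (dimensionless)


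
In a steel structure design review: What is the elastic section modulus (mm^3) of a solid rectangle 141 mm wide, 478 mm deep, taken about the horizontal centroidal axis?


S = b * h^2 / 6
= 141 * 478^2 / 6
= 141 * 228484 / 6
= 5369374.0 mm^3

5369374.0 mm^3


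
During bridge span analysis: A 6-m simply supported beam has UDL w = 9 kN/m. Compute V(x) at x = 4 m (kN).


R_A = w * L / 2 = 9 * 6 / 2 = 27.0 kN
V(x) = R_A - w * x = 27.0 - 9 * 4
= -9.0 kN

-9.0 kN


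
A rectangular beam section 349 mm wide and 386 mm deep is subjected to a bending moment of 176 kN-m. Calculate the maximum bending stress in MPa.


I = b * h^3 / 12 = 349 * 386^3 / 12 = 1672653928.67 mm^4
y = h / 2 = 386 / 2 = 193.0 mm
M = 176 kN-m = 176000000.0 N-mm
sigma = M * y / I = 176000000.0 * 193.0 / 1672653928.67
= 20.31 MPa

20.31 MPa


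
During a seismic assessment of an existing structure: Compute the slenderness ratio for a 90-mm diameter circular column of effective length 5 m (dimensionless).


Radius of gyration r = d / 4 = 90 / 4 = 22.5 mm
L_eff = 5000.0 mm
Slenderness ratio = L / r = 5000.0 / 22.5 = 222.22 (dimensionless)

222.22 (dimensionless)


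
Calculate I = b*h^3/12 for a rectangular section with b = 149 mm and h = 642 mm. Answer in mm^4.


I = b * h^3 / 12
= 149 * 642^3 / 12
= 149 * 264609288 / 12
= 3285565326.0 mm^4

3285565326.0 mm^4


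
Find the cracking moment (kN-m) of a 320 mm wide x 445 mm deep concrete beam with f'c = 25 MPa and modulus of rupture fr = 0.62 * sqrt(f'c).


fr = 0.62 * sqrt(25) = 0.62 * 5.0 = 3.1 MPa
I = 320 * 445^3 / 12 = 2349896666.67 mm^4
y_t = 222.5 mm
M_cr = fr * I / y_t = 3.1 * 2349896666.67 / 222.5 N-mm
= 32.7401 kN-m

32.7401 kN-m


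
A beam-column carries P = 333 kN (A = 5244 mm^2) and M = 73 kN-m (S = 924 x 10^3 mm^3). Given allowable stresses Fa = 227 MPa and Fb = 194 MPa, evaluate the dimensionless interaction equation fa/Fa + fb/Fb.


f_a = P / A = 333000.0 / 5244 = 63.5011 MPa
f_b = M / S = 73000000.0 / 924000.0 = 79.0043 MPa
Ratio = f_a / Fa + f_b / Fb
= 63.5011 / 227 + 79.0043 / 194
= 0.687 (dimensionless)

0.687 (dimensionless)


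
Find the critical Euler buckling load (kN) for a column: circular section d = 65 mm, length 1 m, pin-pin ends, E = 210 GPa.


I = pi * d^4 / 64 = 876240.51 mm^4
L = 1000.0 mm
P_cr = pi^2 * E * I / L^2
= 9.8696 * 210000.0 * 876240.51 / 1000.0^2
= 1816110.9 N = 1816.1109 kN

1816.1109 kN


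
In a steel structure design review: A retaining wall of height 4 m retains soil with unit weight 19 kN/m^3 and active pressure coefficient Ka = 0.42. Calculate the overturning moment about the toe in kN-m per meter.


Pa = 0.5 * Ka * gamma * H^2
= 0.5 * 0.42 * 19 * 4^2
= 63.84 kN/m
Arm = H / 3 = 4 / 3 = 1.3333 m
Mo = Pa * arm = Pa * H / 3 = 63.84 * 4 / 3 = 85.12 kN-m/m

85.12 kN-m/m


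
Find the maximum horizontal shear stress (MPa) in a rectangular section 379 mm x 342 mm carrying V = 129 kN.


A = b * h = 379 * 342 = 129618 mm^2
V = 129 kN = 129000.0 N
tau_max = 1.5 * V / A = 1.5 * 129000.0 / 129618
= 1.4928 MPa

1.4928 MPa


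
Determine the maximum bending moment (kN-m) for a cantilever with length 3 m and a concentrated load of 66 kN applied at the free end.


For a cantilever with a point load at the free end:
M_max = P * L = 66 * 3 = 198 kN-m

198 kN-m


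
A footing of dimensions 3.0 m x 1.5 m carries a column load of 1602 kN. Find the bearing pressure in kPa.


A = 3.0 * 1.5 = 4.5 m^2
q = P / A = 1602 / 4.5
= 356.0 kPa

356.0 kPa


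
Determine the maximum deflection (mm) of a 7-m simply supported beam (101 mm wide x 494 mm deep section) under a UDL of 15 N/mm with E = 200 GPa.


I = 101 * 494^3 / 12 = 1014661015.33 mm^4
L = 7000.0 mm, w = 15 N/mm, E = 200000.0 MPa
delta = 5 * w * L^4 / (384 * E * I)
= 5 * 15 * 7000.0^4 / (384 * 200000.0 * 1014661015.33)
= 2.3108 mm

2.3108 mm


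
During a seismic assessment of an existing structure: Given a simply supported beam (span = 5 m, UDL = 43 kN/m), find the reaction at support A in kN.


Total load = w * L = 43 * 5 = 215 kN
By symmetry, each reaction R = total / 2 = 215 / 2 = 107.5 kN

107.5 kN


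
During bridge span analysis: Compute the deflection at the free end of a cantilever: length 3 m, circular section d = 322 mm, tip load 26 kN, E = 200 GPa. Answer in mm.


I = pi * d^4 / 64 = pi * 322^4 / 64 = 527707644.47 mm^4
L = 3000.0 mm, P = 26000.0 N, E = 200000.0 MPa
delta = P * L^3 / (3 * E * I)
= 26000.0 * 3000.0^3 / (3 * 200000.0 * 527707644.47)
= 2.2171 mm

2.2171 mm


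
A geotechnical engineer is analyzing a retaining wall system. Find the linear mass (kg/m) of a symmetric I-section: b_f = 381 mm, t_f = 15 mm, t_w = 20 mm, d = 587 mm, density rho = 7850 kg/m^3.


A_flanges = 2 * 381 * 15 = 11430 mm^2
A_web = (587 - 2 * 15) * 20 = 11140 mm^2
A_total = 11430 + 11140 = 22570 mm^2 = 0.022570 m^2
Weight = rho * A = 7850 * 0.022570 = 177.1745 kg/m

177.1745 kg/m


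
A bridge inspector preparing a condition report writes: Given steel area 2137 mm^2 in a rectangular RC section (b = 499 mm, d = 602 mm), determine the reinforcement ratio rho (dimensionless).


rho = As / (b * d)
= 2137 / (499 * 602)
= 2137 / 300398
= 0.007114 (dimensionless)

0.007114 (dimensionless)


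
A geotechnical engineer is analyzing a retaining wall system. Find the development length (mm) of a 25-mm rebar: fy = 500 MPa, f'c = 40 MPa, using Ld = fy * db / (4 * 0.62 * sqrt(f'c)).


Ld = (fy * db) / (4 * 0.62 * sqrt(f'c))
= (500 * 25) / (4 * 0.62 * sqrt(40))
= 12500 / 15.6849
= 796.94 mm

796.94 mm


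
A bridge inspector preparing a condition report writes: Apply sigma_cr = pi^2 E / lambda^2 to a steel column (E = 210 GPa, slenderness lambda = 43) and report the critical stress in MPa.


sigma_cr = pi^2 * E / lambda^2
= 9.8696 * 210000.0 / 43^2
= 9.8696 * 210000.0 / 1849
= 1120.9394 MPa

1120.9394 MPa


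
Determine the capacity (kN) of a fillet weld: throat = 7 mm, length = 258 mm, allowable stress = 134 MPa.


Strength = throat * length * allowable stress
= 7 * 258 * 134 N
= 242004 N
= 242.0 kN

242.0 kN


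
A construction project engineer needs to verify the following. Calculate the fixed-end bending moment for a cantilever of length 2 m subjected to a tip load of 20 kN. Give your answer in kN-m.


For a cantilever with a point load at the free end:
M_max = P * L = 20 * 2 = 40 kN-m

40 kN-m


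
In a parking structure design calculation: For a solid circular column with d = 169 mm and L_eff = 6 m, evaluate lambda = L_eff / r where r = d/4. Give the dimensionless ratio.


Radius of gyration r = d / 4 = 169 / 4 = 42.25 mm
L_eff = 6000.0 mm
Slenderness ratio = L / r = 6000.0 / 42.25 = 142.01 (dimensionless)

142.01 (dimensionless)


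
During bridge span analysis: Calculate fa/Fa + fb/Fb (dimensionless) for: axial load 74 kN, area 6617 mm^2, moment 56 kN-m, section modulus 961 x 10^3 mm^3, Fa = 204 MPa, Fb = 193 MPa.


f_a = P / A = 74000.0 / 6617 = 11.1833 MPa
f_b = M / S = 56000000.0 / 961000.0 = 58.2726 MPa
Ratio = f_a / Fa + f_b / Fb
= 11.1833 / 204 + 58.2726 / 193
= 0.3568 (dimensionless)

0.3568 (dimensionless)


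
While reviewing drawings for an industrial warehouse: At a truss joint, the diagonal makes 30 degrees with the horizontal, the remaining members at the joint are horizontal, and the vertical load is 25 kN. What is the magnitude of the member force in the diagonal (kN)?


At the joint, only the diagonal has a vertical component, so vertical equilibrium gives:
F * sin(30) = 25
F = 25 / sin(30)
= 25 / 0.5
= 50.0 kN

50.0 kN


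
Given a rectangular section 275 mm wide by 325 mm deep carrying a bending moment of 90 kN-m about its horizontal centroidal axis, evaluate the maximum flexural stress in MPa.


I = b * h^3 / 12 = 275 * 325^3 / 12 = 786686197.92 mm^4
y = h / 2 = 325 / 2 = 162.5 mm
M = 90 kN-m = 90000000.0 N-mm
sigma = M * y / I = 90000000.0 * 162.5 / 786686197.92
= 18.59 MPa

18.59 MPa


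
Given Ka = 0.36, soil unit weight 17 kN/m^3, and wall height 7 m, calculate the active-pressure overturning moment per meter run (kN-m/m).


Pa = 0.5 * Ka * gamma * H^2
= 0.5 * 0.36 * 17 * 7^2
= 149.94 kN/m
Arm = H / 3 = 7 / 3 = 2.3333 m
Mo = Pa * arm = Pa * H / 3 = 149.94 * 7 / 3 = 349.86 kN-m/m

349.86 kN-m/m


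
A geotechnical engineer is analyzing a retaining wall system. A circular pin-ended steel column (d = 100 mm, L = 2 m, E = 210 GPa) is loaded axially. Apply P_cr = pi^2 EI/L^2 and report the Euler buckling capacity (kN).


I = pi * d^4 / 64 = 4908738.52 mm^4
L = 2000.0 mm
P_cr = pi^2 * E * I / L^2
= 9.8696 * 210000.0 * 4908738.52 / 2000.0^2
= 2543483.63 N = 2543.4836 kN

2543.4836 kN


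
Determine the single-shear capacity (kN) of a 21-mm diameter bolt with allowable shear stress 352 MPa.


A = pi * d^2 / 4 = pi * 21^2 / 4 = 346.3606 mm^2
V = f_v * A / 1000 = 352 * 346.3606 / 1000
= 121.9189 kN

121.9189 kN


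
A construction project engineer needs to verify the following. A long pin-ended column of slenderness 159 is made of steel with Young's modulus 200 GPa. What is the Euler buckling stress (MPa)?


sigma_cr = pi^2 * E / lambda^2
= 9.8696 * 200000.0 / 159^2
= 9.8696 * 200000.0 / 25281
= 78.0792 MPa

78.0792 MPa


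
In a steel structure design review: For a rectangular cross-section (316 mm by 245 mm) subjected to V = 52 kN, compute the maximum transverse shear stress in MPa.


A = b * h = 316 * 245 = 77420 mm^2
V = 52 kN = 52000.0 N
tau_max = 1.5 * V / A = 1.5 * 52000.0 / 77420
= 1.0075 MPa

1.0075 MPa


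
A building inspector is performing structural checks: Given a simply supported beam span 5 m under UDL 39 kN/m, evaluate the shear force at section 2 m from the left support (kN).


R_A = w * L / 2 = 39 * 5 / 2 = 97.5 kN
V(x) = R_A - w * x = 97.5 - 39 * 2
= 19.5 kN

19.5 kN


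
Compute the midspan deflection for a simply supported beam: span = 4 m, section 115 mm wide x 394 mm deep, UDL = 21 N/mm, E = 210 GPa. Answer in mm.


I = 115 * 394^3 / 12 = 586145263.33 mm^4
L = 4000.0 mm, w = 21 N/mm, E = 210000.0 MPa
delta = 5 * w * L^4 / (384 * E * I)
= 5 * 21 * 4000.0^4 / (384 * 210000.0 * 586145263.33)
= 0.5687 mm

0.5687 mm


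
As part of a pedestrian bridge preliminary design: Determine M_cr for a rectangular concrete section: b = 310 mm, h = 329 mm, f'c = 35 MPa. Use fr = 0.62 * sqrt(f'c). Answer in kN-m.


fr = 0.62 * sqrt(35) = 0.62 * 5.9161 = 3.668 MPa
I = 310 * 329^3 / 12 = 919958299.17 mm^4
y_t = 164.5 mm
M_cr = fr * I / y_t = 3.668 * 919958299.17 / 164.5 N-mm
= 20.5129 kN-m

20.5129 kN-m


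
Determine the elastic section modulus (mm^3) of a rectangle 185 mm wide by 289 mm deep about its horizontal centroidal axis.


S = b * h^2 / 6
= 185 * 289^2 / 6
= 185 * 83521 / 6
= 2575230.83 mm^3

2575230.83 mm^3


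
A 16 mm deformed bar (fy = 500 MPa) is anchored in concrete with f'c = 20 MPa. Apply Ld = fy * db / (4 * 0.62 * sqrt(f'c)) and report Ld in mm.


Ld = (fy * db) / (4 * 0.62 * sqrt(f'c))
= (500 * 16) / (4 * 0.62 * sqrt(20))
= 8000 / 11.0909
= 721.31 mm

721.31 mm


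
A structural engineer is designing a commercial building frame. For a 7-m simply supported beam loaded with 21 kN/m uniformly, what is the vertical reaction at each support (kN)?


Total load = w * L = 21 * 7 = 147 kN
By symmetry, each reaction R = total / 2 = 147 / 2 = 73.5 kN

73.5 kN


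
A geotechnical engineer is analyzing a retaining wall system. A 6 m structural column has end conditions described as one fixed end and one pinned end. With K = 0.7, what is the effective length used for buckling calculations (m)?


L_eff = K * L
= 0.7 * 6
= 4.2 m

4.2 m


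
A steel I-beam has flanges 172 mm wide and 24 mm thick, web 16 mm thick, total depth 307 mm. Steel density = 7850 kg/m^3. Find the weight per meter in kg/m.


A_flanges = 2 * 172 * 24 = 8256 mm^2
A_web = (307 - 2 * 24) * 16 = 4144 mm^2
A_total = 8256 + 4144 = 12400 mm^2 = 0.012400 m^2
Weight = rho * A = 7850 * 0.012400 = 97.34 kg/m

97.34 kg/m


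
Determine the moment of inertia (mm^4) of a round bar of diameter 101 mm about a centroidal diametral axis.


r = d / 2 = 101 / 2 = 50.5 mm
I = pi * r^4 / 4 = pi * 50.5^4 / 4
= 5108052.99 mm^4

5108052.99 mm^4


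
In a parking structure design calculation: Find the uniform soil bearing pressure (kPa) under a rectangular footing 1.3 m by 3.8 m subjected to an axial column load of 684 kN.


A = 1.3 * 3.8 = 4.94 m^2
q = P / A = 684 / 4.94
= 138.4615 kPa

138.4615 kPa


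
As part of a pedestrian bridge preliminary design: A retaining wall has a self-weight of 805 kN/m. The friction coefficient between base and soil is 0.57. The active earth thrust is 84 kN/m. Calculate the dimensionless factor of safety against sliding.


Resisting force = mu * W = 0.57 * 805 = 458.85 kN/m
FOS = Resisting / Driving = 458.85 / 84
= 5.4625 (dimensionless)

5.4625 (dimensionless)


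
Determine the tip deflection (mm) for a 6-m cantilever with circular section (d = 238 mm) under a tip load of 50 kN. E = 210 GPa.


I = pi * d^4 / 64 = pi * 238^4 / 64 = 157498973.25 mm^4
L = 6000.0 mm, P = 50000.0 N, E = 210000.0 MPa
delta = P * L^3 / (3 * E * I)
= 50000.0 * 6000.0^3 / (3 * 210000.0 * 157498973.25)
= 108.8442 mm

108.8442 mm


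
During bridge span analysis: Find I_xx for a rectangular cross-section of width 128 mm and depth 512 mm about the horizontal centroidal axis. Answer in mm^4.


I = b * h^3 / 12
= 128 * 512^3 / 12
= 128 * 134217728 / 12
= 1431655765.33 mm^4

1431655765.33 mm^4


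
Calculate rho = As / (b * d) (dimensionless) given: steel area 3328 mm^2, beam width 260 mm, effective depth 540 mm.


rho = As / (b * d)
= 3328 / (260 * 540)
= 3328 / 140400
= 0.023704 (dimensionless)

0.023704 (dimensionless)


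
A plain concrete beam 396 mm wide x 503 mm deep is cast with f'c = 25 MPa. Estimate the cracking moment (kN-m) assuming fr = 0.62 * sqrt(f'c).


fr = 0.62 * sqrt(25) = 0.62 * 5.0 = 3.1 MPa
I = 396 * 503^3 / 12 = 4199696391.0 mm^4
y_t = 251.5 mm
M_cr = fr * I / y_t = 3.1 * 4199696391.0 / 251.5 N-mm
= 51.7656 kN-m

51.7656 kN-m


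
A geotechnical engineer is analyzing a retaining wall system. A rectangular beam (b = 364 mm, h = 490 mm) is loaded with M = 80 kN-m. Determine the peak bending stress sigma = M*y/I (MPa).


I = b * h^3 / 12 = 364 * 490^3 / 12 = 3568686333.33 mm^4
y = h / 2 = 490 / 2 = 245.0 mm
M = 80 kN-m = 80000000.0 N-mm
sigma = M * y / I = 80000000.0 * 245.0 / 3568686333.33
= 5.49 MPa

5.49 MPa


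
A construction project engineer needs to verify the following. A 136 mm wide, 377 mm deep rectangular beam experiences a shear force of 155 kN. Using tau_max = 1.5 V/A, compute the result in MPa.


A = b * h = 136 * 377 = 51272 mm^2
V = 155 kN = 155000.0 N
tau_max = 1.5 * V / A = 1.5 * 155000.0 / 51272
= 4.5346 MPa

4.5346 MPa


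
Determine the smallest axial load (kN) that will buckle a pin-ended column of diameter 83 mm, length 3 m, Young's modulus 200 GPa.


I = pi * d^4 / 64 = 2329604.88 mm^4
L = 3000.0 mm
P_cr = pi^2 * E * I / L^2
= 9.8696 * 200000.0 * 2329604.88 / 3000.0^2
= 510939.52 N = 510.9395 kN

510.9395 kN


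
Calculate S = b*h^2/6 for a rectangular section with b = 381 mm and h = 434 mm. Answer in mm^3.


S = b * h^2 / 6
= 381 * 434^2 / 6
= 381 * 188356 / 6
= 11960606.0 mm^3

11960606.0 mm^3


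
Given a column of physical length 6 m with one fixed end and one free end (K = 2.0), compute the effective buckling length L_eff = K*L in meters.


L_eff = K * L
= 2.0 * 6
= 12.0 m

12.0 m


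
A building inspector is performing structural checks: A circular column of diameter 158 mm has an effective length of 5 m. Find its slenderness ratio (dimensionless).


Radius of gyration r = d / 4 = 158 / 4 = 39.5 mm
L_eff = 5000.0 mm
Slenderness ratio = L / r = 5000.0 / 39.5 = 126.58 (dimensionless)

126.58 (dimensionless)


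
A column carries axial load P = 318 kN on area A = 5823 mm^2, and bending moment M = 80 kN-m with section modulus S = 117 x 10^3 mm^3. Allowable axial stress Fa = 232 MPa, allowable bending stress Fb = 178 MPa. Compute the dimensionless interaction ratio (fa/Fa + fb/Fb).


f_a = P / A = 318000.0 / 5823 = 54.611 MPa
f_b = M / S = 80000000.0 / 117000.0 = 683.7607 MPa
Ratio = f_a / Fa + f_b / Fb
= 54.611 / 232 + 683.7607 / 178
= 4.0767 (dimensionless)

4.0767 (dimensionless)


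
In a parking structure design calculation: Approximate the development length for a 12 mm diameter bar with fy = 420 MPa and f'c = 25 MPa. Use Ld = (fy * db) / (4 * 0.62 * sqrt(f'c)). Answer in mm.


Ld = (fy * db) / (4 * 0.62 * sqrt(f'c))
= (420 * 12) / (4 * 0.62 * sqrt(25))
= 5040 / 12.4
= 406.45 mm

406.45 mm


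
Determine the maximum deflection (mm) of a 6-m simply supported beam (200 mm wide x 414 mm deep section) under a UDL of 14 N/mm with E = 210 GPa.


I = 200 * 414^3 / 12 = 1182632400.0 mm^4
L = 6000.0 mm, w = 14 N/mm, E = 210000.0 MPa
delta = 5 * w * L^4 / (384 * E * I)
= 5 * 14 * 6000.0^4 / (384 * 210000.0 * 1182632400.0)
= 0.9513 mm

0.9513 mm


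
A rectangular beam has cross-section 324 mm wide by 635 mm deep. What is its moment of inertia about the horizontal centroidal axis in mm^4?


I = b * h^3 / 12
= 324 * 635^3 / 12
= 324 * 256047875 / 12
= 6913292625.0 mm^4

6913292625.0 mm^4


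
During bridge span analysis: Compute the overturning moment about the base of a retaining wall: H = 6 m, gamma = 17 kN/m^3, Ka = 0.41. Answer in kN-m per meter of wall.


Pa = 0.5 * Ka * gamma * H^2
= 0.5 * 0.41 * 17 * 6^2
= 125.46 kN/m
Arm = H / 3 = 6 / 3 = 2.0 m
Mo = Pa * arm = Pa * H / 3 = 125.46 * 6 / 3 = 250.92 kN-m/m

250.92 kN-m/m


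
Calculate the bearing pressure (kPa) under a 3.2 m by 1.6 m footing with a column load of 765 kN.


A = 3.2 * 1.6 = 5.12 m^2
q = P / A = 765 / 5.12
= 149.4141 kPa

149.4141 kPa


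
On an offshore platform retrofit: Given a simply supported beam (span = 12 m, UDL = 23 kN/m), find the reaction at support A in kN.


Total load = w * L = 23 * 12 = 276 kN
By symmetry, each reaction R = total / 2 = 276 / 2 = 138.0 kN

138.0 kN


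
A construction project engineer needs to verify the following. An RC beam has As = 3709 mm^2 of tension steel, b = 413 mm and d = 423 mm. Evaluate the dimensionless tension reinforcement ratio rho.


rho = As / (b * d)
= 3709 / (413 * 423)
= 3709 / 174699
= 0.021231 (dimensionless)

0.021231 (dimensionless)


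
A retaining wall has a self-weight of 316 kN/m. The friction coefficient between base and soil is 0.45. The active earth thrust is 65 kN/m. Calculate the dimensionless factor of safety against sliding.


Resisting force = mu * W = 0.45 * 316 = 142.2 kN/m
FOS = Resisting / Driving = 142.2 / 65
= 2.1877 (dimensionless)

2.1877 (dimensionless)


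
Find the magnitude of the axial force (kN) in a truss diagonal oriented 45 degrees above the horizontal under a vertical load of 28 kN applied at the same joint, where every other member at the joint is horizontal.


At the joint, only the diagonal has a vertical component, so vertical equilibrium gives:
F * sin(45) = 28
F = 28 / sin(45)
= 28 / 0.707107
= 39.6 kN

39.6 kN


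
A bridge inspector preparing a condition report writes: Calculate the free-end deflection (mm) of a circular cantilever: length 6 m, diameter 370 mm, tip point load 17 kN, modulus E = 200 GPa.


I = pi * d^4 / 64 = pi * 370^4 / 64 = 919976629.57 mm^4
L = 6000.0 mm, P = 17000.0 N, E = 200000.0 MPa
delta = P * L^3 / (3 * E * I)
= 17000.0 * 6000.0^3 / (3 * 200000.0 * 919976629.57)
= 6.6523 mm

6.6523 mm


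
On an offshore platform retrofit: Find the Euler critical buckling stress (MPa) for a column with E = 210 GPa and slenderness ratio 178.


sigma_cr = pi^2 * E / lambda^2
= 9.8696 * 210000.0 / 178^2
= 9.8696 * 210000.0 / 31684
= 65.4153 MPa

65.4153 MPa


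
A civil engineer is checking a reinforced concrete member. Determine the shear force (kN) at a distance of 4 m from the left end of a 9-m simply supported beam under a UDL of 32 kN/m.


R_A = w * L / 2 = 32 * 9 / 2 = 144.0 kN
V(x) = R_A - w * x = 144.0 - 32 * 4
= 16.0 kN

16.0 kN


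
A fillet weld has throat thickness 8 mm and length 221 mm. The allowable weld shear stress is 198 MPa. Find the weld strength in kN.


Strength = throat * length * allowable stress
= 8 * 221 * 198 N
= 350064 N
= 350.06 kN

350.06 kN


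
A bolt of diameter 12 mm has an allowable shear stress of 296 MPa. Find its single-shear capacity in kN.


A = pi * d^2 / 4 = pi * 12^2 / 4 = 113.0973 mm^2
V = f_v * A / 1000 = 296 * 113.0973 / 1000
= 33.4768 kN

33.4768 kN


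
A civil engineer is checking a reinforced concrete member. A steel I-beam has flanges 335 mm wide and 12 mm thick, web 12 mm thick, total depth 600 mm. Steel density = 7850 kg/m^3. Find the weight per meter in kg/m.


A_flanges = 2 * 335 * 12 = 8040 mm^2
A_web = (600 - 2 * 12) * 12 = 6912 mm^2
A_total = 8040 + 6912 = 14952 mm^2 = 0.014952 m^2
Weight = rho * A = 7850 * 0.014952 = 117.3732 kg/m

117.3732 kg/m


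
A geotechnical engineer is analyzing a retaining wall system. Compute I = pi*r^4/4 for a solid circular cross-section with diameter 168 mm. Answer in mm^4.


r = d / 2 = 168 / 2 = 84.0 mm
I = pi * r^4 / 4 = pi * 84.0^4 / 4
= 39102725.18 mm^4

39102725.18 mm^4


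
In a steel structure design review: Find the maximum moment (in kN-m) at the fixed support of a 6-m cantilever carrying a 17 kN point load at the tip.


For a cantilever with a point load at the free end:
M_max = P * L = 17 * 6 = 102 kN-m

102 kN-m


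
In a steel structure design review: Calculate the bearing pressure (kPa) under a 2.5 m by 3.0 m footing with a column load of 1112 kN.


A = 2.5 * 3.0 = 7.5 m^2
q = P / A = 1112 / 7.5
= 148.2667 kPa

148.2667 kPa


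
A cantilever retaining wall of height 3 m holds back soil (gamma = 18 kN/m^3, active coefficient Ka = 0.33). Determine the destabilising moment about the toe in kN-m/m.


Pa = 0.5 * Ka * gamma * H^2
= 0.5 * 0.33 * 18 * 3^2
= 26.73 kN/m
Arm = H / 3 = 3 / 3 = 1.0 m
Mo = Pa * arm = Pa * H / 3 = 26.73 * 3 / 3 = 26.73 kN-m/m

26.73 kN-m/m


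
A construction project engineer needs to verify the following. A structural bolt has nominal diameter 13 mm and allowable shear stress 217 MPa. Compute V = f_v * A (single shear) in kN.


A = pi * d^2 / 4 = pi * 13^2 / 4 = 132.7323 mm^2
V = f_v * A / 1000 = 217 * 132.7323 / 1000
= 28.8029 kN

28.8029 kN


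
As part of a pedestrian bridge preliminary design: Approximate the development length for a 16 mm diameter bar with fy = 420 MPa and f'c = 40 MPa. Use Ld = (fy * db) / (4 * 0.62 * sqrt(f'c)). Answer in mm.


Ld = (fy * db) / (4 * 0.62 * sqrt(f'c))
= (420 * 16) / (4 * 0.62 * sqrt(40))
= 6720 / 15.6849
= 428.44 mm

428.44 mm


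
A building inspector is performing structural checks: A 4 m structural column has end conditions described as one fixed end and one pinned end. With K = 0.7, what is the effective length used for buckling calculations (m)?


L_eff = K * L
= 0.7 * 4
= 2.8 m

2.8 m


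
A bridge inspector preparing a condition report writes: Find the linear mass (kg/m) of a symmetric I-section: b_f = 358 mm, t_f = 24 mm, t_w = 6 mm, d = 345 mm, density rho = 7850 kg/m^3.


A_flanges = 2 * 358 * 24 = 17184 mm^2
A_web = (345 - 2 * 24) * 6 = 1782 mm^2
A_total = 17184 + 1782 = 18966 mm^2 = 0.018966 m^2
Weight = rho * A = 7850 * 0.018966 = 148.8831 kg/m

148.8831 kg/m


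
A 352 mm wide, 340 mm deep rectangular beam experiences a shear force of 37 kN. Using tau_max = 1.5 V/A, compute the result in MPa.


A = b * h = 352 * 340 = 119680 mm^2
V = 37 kN = 37000.0 N
tau_max = 1.5 * V / A = 1.5 * 37000.0 / 119680
= 0.4637 MPa

0.4637 MPa


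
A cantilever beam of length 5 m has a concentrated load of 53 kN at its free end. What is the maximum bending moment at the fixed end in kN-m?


For a cantilever with a point load at the free end:
M_max = P * L = 53 * 5 = 265 kN-m

265 kN-m


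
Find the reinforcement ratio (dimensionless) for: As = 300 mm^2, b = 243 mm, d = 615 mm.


rho = As / (b * d)
= 300 / (243 * 615)
= 300 / 149445
= 0.002007 (dimensionless)

0.002007 (dimensionless)


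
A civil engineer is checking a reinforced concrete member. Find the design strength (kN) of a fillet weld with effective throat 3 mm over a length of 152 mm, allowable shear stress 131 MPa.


Strength = throat * length * allowable stress
= 3 * 152 * 131 N
= 59736 N
= 59.74 kN

59.74 kN


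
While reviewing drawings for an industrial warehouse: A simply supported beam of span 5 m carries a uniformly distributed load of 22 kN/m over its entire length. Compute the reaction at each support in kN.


Total load = w * L = 22 * 5 = 110 kN
By symmetry, each reaction R = total / 2 = 110 / 2 = 55.0 kN

55.0 kN


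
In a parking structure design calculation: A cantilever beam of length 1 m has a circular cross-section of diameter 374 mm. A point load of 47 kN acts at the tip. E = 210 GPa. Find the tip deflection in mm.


I = pi * d^4 / 64 = pi * 374^4 / 64 = 960409190.91 mm^4
L = 1000.0 mm, P = 47000.0 N, E = 210000.0 MPa
delta = P * L^3 / (3 * E * I)
= 47000.0 * 1000.0^3 / (3 * 210000.0 * 960409190.91)
= 0.0777 mm

0.0777 mm


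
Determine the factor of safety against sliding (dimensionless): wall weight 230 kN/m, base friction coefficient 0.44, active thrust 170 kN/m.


Resisting force = mu * W = 0.44 * 230 = 101.2 kN/m
FOS = Resisting / Driving = 101.2 / 170
= 0.5953 (dimensionless)

0.5953 (dimensionless)


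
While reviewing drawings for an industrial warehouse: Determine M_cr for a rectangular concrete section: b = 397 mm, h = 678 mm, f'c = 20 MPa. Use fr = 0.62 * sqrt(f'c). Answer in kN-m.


fr = 0.62 * sqrt(20) = 0.62 * 4.4721 = 2.7727 MPa
I = 397 * 678^3 / 12 = 10310941962.0 mm^4
y_t = 339.0 mm
M_cr = fr * I / y_t = 2.7727 * 10310941962.0 / 339.0 N-mm
= 84.3345 kN-m

84.3345 kN-m


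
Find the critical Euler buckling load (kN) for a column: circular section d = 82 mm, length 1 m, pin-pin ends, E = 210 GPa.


I = pi * d^4 / 64 = 2219347.5 mm^4
L = 1000.0 mm
P_cr = pi^2 * E * I / L^2
= 9.8696 * 210000.0 * 2219347.5 / 1000.0^2
= 4599857.19 N = 4599.8572 kN

4599.8572 kN


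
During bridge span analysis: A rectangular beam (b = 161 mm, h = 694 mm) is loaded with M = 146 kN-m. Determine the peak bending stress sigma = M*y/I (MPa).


I = b * h^3 / 12 = 161 * 694^3 / 12 = 4484593068.67 mm^4
y = h / 2 = 694 / 2 = 347.0 mm
M = 146 kN-m = 146000000.0 N-mm
sigma = M * y / I = 146000000.0 * 347.0 / 4484593068.67
= 11.3 MPa

11.3 MPa


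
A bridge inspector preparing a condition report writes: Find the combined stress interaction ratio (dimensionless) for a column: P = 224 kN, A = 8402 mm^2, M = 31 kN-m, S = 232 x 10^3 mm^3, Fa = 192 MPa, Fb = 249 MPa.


f_a = P / A = 224000.0 / 8402 = 26.6603 MPa
f_b = M / S = 31000000.0 / 232000.0 = 133.6207 MPa
Ratio = f_a / Fa + f_b / Fb
= 26.6603 / 192 + 133.6207 / 249
= 0.6755 (dimensionless)

0.6755 (dimensionless)


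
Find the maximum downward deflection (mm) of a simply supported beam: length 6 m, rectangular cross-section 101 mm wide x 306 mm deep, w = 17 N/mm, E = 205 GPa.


I = 101 * 306^3 / 12 = 241159518.0 mm^4
L = 6000.0 mm, w = 17 N/mm, E = 205000.0 MPa
delta = 5 * w * L^4 / (384 * E * I)
= 5 * 17 * 6000.0^4 / (384 * 205000.0 * 241159518.0)
= 5.8028 mm

5.8028 mm


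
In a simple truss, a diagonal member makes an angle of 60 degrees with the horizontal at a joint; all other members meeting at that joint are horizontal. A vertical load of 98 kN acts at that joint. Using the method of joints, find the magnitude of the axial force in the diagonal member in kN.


At the joint, only the diagonal has a vertical component, so vertical equilibrium gives:
F * sin(60) = 98
F = 98 / sin(60)
= 98 / 0.866025
= 113.16 kN

113.16 kN


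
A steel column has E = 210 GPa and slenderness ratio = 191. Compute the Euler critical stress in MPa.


sigma_cr = pi^2 * E / lambda^2
= 9.8696 * 210000.0 / 191^2
= 9.8696 * 210000.0 / 36481
= 56.8136 MPa

56.8136 MPa


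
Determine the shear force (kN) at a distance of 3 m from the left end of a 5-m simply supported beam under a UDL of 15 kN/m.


R_A = w * L / 2 = 15 * 5 / 2 = 37.5 kN
V(x) = R_A - w * x = 37.5 - 15 * 3
= -7.5 kN

-7.5 kN


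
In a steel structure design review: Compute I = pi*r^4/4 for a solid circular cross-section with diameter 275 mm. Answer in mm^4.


r = d / 2 = 275 / 2 = 137.5 mm
I = pi * r^4 / 4 = pi * 137.5^4 / 4
= 280737658.94 mm^4

280737658.94 mm^4


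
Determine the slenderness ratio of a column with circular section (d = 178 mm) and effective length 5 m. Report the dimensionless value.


Radius of gyration r = d / 4 = 178 / 4 = 44.5 mm
L_eff = 5000.0 mm
Slenderness ratio = L / r = 5000.0 / 44.5 = 112.36 (dimensionless)

112.36 (dimensionless)


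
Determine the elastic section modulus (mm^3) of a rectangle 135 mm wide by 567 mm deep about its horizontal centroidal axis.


S = b * h^2 / 6
= 135 * 567^2 / 6
= 135 * 321489 / 6
= 7233502.5 mm^3

7233502.5 mm^3


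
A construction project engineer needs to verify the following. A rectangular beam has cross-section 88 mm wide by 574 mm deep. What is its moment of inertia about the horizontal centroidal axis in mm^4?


I = b * h^3 / 12
= 88 * 574^3 / 12
= 88 * 189119224 / 12
= 1386874309.33 mm^4

1386874309.33 mm^4


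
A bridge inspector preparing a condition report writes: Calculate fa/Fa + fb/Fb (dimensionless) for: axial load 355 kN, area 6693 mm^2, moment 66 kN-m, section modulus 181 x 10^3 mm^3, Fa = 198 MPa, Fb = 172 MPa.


f_a = P / A = 355000.0 / 6693 = 53.0405 MPa
f_b = M / S = 66000000.0 / 181000.0 = 364.6409 MPa
Ratio = f_a / Fa + f_b / Fb
= 53.0405 / 198 + 364.6409 / 172
= 2.3879 (dimensionless)

2.3879 (dimensionless)


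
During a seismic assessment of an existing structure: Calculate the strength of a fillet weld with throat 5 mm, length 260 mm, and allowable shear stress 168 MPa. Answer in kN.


Strength = throat * length * allowable stress
= 5 * 260 * 168 N
= 218400 N
= 218.4 kN

218.4 kN


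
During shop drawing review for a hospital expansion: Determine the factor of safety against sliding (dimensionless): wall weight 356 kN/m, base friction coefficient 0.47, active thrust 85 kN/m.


Resisting force = mu * W = 0.47 * 356 = 167.32 kN/m
FOS = Resisting / Driving = 167.32 / 85
= 1.9685 (dimensionless)

1.9685 (dimensionless)


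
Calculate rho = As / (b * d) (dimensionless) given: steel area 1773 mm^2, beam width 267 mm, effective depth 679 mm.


rho = As / (b * d)
= 1773 / (267 * 679)
= 1773 / 181293
= 0.00978 (dimensionless)

0.00978 (dimensionless)


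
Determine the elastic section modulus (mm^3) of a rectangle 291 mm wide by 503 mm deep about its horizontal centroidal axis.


S = b * h^2 / 6
= 291 * 503^2 / 6
= 291 * 253009 / 6
= 12270936.5 mm^3

12270936.5 mm^3


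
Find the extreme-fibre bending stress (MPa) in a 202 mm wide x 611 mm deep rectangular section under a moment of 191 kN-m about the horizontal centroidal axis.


I = b * h^3 / 12 = 202 * 611^3 / 12 = 3839668705.17 mm^4
y = h / 2 = 611 / 2 = 305.5 mm
M = 191 kN-m = 191000000.0 N-mm
sigma = M * y / I = 191000000.0 * 305.5 / 3839668705.17
= 15.2 MPa

15.2 MPa


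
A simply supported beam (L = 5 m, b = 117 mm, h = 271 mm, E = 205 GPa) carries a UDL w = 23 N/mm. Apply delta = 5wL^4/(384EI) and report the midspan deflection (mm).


I = 117 * 271^3 / 12 = 194049482.25 mm^4
L = 5000.0 mm, w = 23 N/mm, E = 205000.0 MPa
delta = 5 * w * L^4 / (384 * E * I)
= 5 * 23 * 5000.0^4 / (384 * 205000.0 * 194049482.25)
= 4.7052 mm

4.7052 mm


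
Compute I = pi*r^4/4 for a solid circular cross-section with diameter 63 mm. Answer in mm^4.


r = d / 2 = 63 / 2 = 31.5 mm
I = pi * r^4 / 4 = pi * 31.5^4 / 4
= 773271.66 mm^4

773271.66 mm^4


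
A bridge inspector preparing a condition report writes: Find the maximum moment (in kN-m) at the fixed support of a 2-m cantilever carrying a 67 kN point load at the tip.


For a cantilever with a point load at the free end:
M_max = P * L = 67 * 2 = 134 kN-m

134 kN-m
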